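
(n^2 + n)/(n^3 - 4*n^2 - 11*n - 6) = n/(n^2 - 5*n - 6)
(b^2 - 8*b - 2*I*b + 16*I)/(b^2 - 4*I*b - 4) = (b - 8)/(b - 2*I)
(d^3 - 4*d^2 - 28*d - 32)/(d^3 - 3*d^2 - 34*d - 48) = (d + 2)/(d + 3)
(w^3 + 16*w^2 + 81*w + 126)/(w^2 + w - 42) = (w^2 + 9*w + 18)/(w - 6)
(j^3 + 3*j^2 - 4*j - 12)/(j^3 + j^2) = (j^3 + 3*j^2 - 4*j - 12)/(j^2*(j + 1))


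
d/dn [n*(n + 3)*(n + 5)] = 3*n^2 + 16*n + 15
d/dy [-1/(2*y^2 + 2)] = y/(y^2 + 1)^2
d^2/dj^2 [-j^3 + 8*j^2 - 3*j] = 16 - 6*j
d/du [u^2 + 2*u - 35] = 2*u + 2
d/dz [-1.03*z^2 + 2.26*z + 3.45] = 2.26 - 2.06*z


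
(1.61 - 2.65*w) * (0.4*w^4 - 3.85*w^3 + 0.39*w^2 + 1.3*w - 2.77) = -1.06*w^5 + 10.8465*w^4 - 7.232*w^3 - 2.8171*w^2 + 9.4335*w - 4.4597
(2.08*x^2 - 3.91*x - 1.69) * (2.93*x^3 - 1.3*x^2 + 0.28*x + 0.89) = 6.0944*x^5 - 14.1603*x^4 + 0.7137*x^3 + 2.9534*x^2 - 3.9531*x - 1.5041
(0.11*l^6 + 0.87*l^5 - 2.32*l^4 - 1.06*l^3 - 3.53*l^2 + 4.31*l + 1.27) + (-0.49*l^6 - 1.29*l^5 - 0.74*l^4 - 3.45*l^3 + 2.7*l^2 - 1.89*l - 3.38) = -0.38*l^6 - 0.42*l^5 - 3.06*l^4 - 4.51*l^3 - 0.83*l^2 + 2.42*l - 2.11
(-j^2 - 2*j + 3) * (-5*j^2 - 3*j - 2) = 5*j^4 + 13*j^3 - 7*j^2 - 5*j - 6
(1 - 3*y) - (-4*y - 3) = y + 4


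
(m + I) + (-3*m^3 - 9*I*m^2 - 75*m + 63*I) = -3*m^3 - 9*I*m^2 - 74*m + 64*I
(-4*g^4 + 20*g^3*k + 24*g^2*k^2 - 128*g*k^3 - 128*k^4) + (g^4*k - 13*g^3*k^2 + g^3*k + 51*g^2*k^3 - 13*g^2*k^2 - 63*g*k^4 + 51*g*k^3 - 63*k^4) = g^4*k - 4*g^4 - 13*g^3*k^2 + 21*g^3*k + 51*g^2*k^3 + 11*g^2*k^2 - 63*g*k^4 - 77*g*k^3 - 191*k^4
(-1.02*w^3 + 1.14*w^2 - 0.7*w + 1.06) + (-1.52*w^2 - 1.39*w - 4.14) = -1.02*w^3 - 0.38*w^2 - 2.09*w - 3.08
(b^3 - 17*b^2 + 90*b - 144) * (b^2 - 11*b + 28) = b^5 - 28*b^4 + 305*b^3 - 1610*b^2 + 4104*b - 4032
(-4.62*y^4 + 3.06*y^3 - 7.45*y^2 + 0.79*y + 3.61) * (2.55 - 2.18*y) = 10.0716*y^5 - 18.4518*y^4 + 24.044*y^3 - 20.7197*y^2 - 5.8553*y + 9.2055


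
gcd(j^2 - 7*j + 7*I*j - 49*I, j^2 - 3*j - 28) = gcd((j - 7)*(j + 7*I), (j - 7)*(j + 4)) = j - 7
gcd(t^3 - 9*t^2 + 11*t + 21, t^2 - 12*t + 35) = t - 7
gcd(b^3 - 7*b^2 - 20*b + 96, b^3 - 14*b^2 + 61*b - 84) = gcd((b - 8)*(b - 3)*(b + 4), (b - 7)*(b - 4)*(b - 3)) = b - 3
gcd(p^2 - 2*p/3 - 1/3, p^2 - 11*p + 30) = 1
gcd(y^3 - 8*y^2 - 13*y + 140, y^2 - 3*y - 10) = y - 5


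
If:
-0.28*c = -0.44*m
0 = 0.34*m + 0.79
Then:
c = -3.65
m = -2.32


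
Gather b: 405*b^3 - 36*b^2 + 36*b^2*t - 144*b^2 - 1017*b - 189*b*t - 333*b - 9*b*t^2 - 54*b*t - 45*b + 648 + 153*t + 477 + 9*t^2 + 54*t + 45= 405*b^3 + b^2*(36*t - 180) + b*(-9*t^2 - 243*t - 1395) + 9*t^2 + 207*t + 1170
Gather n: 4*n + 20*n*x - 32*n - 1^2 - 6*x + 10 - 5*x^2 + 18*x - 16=n*(20*x - 28) - 5*x^2 + 12*x - 7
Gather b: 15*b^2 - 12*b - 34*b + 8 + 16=15*b^2 - 46*b + 24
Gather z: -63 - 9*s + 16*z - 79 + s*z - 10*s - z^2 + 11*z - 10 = -19*s - z^2 + z*(s + 27) - 152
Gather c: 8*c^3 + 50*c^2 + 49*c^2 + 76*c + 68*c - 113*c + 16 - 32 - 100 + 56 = 8*c^3 + 99*c^2 + 31*c - 60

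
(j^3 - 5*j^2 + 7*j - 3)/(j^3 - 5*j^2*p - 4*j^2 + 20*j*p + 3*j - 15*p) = (1 - j)/(-j + 5*p)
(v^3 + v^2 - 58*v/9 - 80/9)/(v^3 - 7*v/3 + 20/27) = 3*(3*v^2 - 2*v - 16)/(9*v^2 - 15*v + 4)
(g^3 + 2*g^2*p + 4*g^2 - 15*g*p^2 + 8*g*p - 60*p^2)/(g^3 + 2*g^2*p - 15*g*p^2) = (g + 4)/g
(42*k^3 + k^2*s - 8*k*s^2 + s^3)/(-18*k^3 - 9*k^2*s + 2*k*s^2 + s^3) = (-7*k + s)/(3*k + s)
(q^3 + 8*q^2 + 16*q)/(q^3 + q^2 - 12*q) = (q + 4)/(q - 3)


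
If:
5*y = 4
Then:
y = 4/5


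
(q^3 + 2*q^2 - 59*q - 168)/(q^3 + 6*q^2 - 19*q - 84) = (q - 8)/(q - 4)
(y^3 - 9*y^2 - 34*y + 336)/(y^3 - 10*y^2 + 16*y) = (y^2 - y - 42)/(y*(y - 2))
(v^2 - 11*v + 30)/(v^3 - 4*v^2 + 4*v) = (v^2 - 11*v + 30)/(v*(v^2 - 4*v + 4))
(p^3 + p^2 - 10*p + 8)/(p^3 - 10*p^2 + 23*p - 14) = (p + 4)/(p - 7)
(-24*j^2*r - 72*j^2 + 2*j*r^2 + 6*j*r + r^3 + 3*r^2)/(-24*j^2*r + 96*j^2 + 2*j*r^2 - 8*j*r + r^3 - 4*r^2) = (r + 3)/(r - 4)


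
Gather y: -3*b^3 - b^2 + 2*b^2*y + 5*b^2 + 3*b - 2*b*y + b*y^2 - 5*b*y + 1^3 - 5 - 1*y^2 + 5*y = -3*b^3 + 4*b^2 + 3*b + y^2*(b - 1) + y*(2*b^2 - 7*b + 5) - 4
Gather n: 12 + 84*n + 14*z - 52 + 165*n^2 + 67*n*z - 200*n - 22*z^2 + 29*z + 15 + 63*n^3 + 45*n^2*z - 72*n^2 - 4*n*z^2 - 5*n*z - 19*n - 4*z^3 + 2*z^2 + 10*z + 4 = 63*n^3 + n^2*(45*z + 93) + n*(-4*z^2 + 62*z - 135) - 4*z^3 - 20*z^2 + 53*z - 21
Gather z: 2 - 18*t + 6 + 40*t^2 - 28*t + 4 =40*t^2 - 46*t + 12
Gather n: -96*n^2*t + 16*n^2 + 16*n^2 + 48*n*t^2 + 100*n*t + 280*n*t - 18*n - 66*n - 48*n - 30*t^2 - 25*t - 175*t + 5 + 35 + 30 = n^2*(32 - 96*t) + n*(48*t^2 + 380*t - 132) - 30*t^2 - 200*t + 70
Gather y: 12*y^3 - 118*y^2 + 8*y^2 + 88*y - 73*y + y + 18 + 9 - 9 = 12*y^3 - 110*y^2 + 16*y + 18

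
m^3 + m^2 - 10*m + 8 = (m - 2)*(m - 1)*(m + 4)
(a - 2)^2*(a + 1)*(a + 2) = a^4 - a^3 - 6*a^2 + 4*a + 8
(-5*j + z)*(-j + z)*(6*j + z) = 30*j^3 - 31*j^2*z + z^3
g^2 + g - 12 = (g - 3)*(g + 4)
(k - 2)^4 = k^4 - 8*k^3 + 24*k^2 - 32*k + 16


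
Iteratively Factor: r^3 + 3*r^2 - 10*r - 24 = (r + 2)*(r^2 + r - 12) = (r - 3)*(r + 2)*(r + 4)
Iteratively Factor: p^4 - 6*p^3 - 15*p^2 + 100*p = (p - 5)*(p^3 - p^2 - 20*p) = (p - 5)^2*(p^2 + 4*p) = (p - 5)^2*(p + 4)*(p)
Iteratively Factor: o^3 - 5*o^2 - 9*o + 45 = (o + 3)*(o^2 - 8*o + 15) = (o - 3)*(o + 3)*(o - 5)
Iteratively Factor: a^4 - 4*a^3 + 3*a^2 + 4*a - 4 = (a - 1)*(a^3 - 3*a^2 + 4) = (a - 2)*(a - 1)*(a^2 - a - 2) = (a - 2)^2*(a - 1)*(a + 1)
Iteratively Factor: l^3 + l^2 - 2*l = (l - 1)*(l^2 + 2*l) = (l - 1)*(l + 2)*(l)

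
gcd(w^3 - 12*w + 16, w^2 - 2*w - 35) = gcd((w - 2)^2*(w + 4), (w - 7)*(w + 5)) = 1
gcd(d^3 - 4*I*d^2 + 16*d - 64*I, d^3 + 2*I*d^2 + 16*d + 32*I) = d^2 + 16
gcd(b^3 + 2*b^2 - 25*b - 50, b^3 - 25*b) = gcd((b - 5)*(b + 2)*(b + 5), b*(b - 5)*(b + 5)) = b^2 - 25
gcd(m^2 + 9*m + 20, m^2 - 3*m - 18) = 1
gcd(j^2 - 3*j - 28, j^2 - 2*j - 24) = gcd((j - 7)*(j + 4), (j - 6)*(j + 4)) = j + 4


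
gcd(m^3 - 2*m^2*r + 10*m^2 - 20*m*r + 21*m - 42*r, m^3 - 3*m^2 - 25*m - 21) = m + 3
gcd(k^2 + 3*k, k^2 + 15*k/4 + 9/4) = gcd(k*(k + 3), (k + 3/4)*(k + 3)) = k + 3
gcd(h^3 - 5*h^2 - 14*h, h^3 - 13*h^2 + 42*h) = h^2 - 7*h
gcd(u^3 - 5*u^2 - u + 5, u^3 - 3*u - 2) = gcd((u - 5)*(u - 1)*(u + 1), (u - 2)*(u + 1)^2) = u + 1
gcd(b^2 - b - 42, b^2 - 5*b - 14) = b - 7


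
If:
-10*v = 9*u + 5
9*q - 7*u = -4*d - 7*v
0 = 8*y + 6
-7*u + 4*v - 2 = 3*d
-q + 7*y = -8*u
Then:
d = -15455/2674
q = 25763/5348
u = 3365/2674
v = -8731/5348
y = -3/4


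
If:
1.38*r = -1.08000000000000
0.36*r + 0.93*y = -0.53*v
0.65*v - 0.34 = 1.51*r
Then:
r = -0.78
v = -1.29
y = 1.04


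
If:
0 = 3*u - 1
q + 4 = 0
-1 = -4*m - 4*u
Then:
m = -1/12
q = -4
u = 1/3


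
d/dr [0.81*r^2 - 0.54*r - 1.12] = 1.62*r - 0.54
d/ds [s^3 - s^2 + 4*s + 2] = 3*s^2 - 2*s + 4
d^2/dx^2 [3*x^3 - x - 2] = 18*x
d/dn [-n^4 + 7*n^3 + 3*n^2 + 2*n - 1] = -4*n^3 + 21*n^2 + 6*n + 2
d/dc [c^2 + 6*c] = 2*c + 6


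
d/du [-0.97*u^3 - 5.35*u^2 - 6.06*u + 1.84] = -2.91*u^2 - 10.7*u - 6.06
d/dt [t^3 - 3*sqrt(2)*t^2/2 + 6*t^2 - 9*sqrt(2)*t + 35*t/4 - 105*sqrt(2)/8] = 3*t^2 - 3*sqrt(2)*t + 12*t - 9*sqrt(2) + 35/4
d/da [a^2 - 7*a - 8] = 2*a - 7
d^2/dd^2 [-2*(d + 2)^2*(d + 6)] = -12*d - 40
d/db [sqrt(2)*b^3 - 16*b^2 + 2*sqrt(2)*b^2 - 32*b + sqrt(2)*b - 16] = 3*sqrt(2)*b^2 - 32*b + 4*sqrt(2)*b - 32 + sqrt(2)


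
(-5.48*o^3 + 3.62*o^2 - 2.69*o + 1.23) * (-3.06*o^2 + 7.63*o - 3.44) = 16.7688*o^5 - 52.8896*o^4 + 54.7032*o^3 - 36.7413*o^2 + 18.6385*o - 4.2312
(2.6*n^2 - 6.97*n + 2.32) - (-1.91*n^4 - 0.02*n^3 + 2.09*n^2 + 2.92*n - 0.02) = 1.91*n^4 + 0.02*n^3 + 0.51*n^2 - 9.89*n + 2.34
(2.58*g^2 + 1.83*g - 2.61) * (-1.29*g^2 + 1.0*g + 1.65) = -3.3282*g^4 + 0.2193*g^3 + 9.4539*g^2 + 0.4095*g - 4.3065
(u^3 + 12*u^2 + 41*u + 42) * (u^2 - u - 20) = u^5 + 11*u^4 + 9*u^3 - 239*u^2 - 862*u - 840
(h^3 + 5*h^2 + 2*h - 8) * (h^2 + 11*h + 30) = h^5 + 16*h^4 + 87*h^3 + 164*h^2 - 28*h - 240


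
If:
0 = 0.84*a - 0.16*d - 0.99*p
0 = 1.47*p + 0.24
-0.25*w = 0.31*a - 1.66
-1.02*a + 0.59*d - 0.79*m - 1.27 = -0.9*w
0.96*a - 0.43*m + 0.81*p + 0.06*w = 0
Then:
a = 7.23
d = 38.98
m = 15.51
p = -0.16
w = -2.33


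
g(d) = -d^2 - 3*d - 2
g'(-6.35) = 9.70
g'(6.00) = -15.00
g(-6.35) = -23.27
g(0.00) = -2.00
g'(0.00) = -3.00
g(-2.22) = -0.27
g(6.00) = -56.00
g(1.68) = -9.86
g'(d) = -2*d - 3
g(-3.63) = -4.29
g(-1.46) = 0.25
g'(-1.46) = -0.08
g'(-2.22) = 1.44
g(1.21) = -7.09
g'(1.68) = -6.36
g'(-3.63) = 4.26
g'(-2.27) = 1.54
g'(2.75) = -8.50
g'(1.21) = -5.42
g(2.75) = -17.81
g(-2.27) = -0.34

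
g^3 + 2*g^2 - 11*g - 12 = (g - 3)*(g + 1)*(g + 4)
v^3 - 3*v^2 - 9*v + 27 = (v - 3)^2*(v + 3)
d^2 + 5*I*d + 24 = (d - 3*I)*(d + 8*I)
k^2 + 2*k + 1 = (k + 1)^2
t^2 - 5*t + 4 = (t - 4)*(t - 1)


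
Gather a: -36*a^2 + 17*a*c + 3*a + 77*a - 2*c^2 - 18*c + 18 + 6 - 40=-36*a^2 + a*(17*c + 80) - 2*c^2 - 18*c - 16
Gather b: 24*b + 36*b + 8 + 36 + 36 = 60*b + 80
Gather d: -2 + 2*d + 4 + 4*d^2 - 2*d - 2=4*d^2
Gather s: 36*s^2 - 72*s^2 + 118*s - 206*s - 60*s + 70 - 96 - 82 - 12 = -36*s^2 - 148*s - 120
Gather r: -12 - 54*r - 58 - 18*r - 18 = -72*r - 88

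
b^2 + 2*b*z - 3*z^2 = (b - z)*(b + 3*z)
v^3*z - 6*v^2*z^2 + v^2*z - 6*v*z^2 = v*(v - 6*z)*(v*z + z)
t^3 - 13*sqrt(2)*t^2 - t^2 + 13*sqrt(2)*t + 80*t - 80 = (t - 1)*(t - 8*sqrt(2))*(t - 5*sqrt(2))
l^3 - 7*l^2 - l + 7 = (l - 7)*(l - 1)*(l + 1)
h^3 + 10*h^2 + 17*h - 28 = (h - 1)*(h + 4)*(h + 7)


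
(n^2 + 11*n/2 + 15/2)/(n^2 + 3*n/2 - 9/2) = (2*n + 5)/(2*n - 3)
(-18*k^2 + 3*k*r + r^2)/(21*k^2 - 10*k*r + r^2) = (6*k + r)/(-7*k + r)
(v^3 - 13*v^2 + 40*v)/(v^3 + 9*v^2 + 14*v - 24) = v*(v^2 - 13*v + 40)/(v^3 + 9*v^2 + 14*v - 24)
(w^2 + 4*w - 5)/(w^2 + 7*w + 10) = (w - 1)/(w + 2)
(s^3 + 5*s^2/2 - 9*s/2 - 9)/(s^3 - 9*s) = (s^2 - s/2 - 3)/(s*(s - 3))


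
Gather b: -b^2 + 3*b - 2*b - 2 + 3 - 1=-b^2 + b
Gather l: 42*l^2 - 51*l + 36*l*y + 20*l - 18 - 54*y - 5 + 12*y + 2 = 42*l^2 + l*(36*y - 31) - 42*y - 21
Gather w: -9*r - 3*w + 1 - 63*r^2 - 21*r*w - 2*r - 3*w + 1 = -63*r^2 - 11*r + w*(-21*r - 6) + 2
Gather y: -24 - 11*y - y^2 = -y^2 - 11*y - 24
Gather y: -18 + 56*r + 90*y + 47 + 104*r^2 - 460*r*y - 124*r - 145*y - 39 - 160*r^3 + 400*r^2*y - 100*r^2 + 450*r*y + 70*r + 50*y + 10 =-160*r^3 + 4*r^2 + 2*r + y*(400*r^2 - 10*r - 5)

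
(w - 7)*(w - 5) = w^2 - 12*w + 35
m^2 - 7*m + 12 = (m - 4)*(m - 3)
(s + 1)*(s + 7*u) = s^2 + 7*s*u + s + 7*u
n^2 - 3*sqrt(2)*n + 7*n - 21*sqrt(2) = (n + 7)*(n - 3*sqrt(2))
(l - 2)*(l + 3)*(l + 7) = l^3 + 8*l^2 + l - 42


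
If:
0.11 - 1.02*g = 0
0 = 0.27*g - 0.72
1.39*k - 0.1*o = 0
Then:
No Solution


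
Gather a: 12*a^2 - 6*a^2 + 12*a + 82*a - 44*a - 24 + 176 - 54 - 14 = 6*a^2 + 50*a + 84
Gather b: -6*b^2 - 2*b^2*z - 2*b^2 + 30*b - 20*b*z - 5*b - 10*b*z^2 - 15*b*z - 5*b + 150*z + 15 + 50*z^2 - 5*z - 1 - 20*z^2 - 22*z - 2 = b^2*(-2*z - 8) + b*(-10*z^2 - 35*z + 20) + 30*z^2 + 123*z + 12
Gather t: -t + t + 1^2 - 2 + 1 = 0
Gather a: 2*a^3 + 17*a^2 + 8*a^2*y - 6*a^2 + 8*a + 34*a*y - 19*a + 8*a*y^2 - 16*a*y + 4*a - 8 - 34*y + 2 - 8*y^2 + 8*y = 2*a^3 + a^2*(8*y + 11) + a*(8*y^2 + 18*y - 7) - 8*y^2 - 26*y - 6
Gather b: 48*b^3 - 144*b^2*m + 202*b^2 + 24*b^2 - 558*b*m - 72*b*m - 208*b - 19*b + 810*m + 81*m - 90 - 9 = 48*b^3 + b^2*(226 - 144*m) + b*(-630*m - 227) + 891*m - 99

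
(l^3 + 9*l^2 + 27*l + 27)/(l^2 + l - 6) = (l^2 + 6*l + 9)/(l - 2)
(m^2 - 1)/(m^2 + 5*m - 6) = (m + 1)/(m + 6)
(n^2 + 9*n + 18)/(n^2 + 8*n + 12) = (n + 3)/(n + 2)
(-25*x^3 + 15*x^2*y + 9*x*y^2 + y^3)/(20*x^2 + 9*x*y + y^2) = (-5*x^2 + 4*x*y + y^2)/(4*x + y)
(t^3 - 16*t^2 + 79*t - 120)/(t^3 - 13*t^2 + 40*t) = (t - 3)/t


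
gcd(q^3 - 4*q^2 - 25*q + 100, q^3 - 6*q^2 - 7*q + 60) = q^2 - 9*q + 20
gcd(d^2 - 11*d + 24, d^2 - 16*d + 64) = d - 8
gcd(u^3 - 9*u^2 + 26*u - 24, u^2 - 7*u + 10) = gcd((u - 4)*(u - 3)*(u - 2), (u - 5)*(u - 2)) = u - 2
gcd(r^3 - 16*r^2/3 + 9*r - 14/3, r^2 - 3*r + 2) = r^2 - 3*r + 2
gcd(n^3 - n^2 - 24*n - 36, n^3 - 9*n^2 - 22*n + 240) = n - 6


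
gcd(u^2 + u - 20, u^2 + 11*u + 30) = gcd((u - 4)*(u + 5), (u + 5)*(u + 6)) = u + 5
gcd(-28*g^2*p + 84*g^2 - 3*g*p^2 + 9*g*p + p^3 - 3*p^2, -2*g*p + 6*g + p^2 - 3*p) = p - 3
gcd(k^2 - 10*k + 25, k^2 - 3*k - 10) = k - 5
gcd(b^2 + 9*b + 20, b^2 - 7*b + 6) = 1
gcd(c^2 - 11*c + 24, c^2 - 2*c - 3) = c - 3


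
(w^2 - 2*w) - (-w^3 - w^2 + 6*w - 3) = w^3 + 2*w^2 - 8*w + 3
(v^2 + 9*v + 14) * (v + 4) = v^3 + 13*v^2 + 50*v + 56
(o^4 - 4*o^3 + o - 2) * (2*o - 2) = 2*o^5 - 10*o^4 + 8*o^3 + 2*o^2 - 6*o + 4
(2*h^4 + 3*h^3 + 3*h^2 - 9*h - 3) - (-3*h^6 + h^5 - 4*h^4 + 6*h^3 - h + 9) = 3*h^6 - h^5 + 6*h^4 - 3*h^3 + 3*h^2 - 8*h - 12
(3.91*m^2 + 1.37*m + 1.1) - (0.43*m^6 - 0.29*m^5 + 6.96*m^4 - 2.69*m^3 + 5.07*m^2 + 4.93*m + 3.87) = -0.43*m^6 + 0.29*m^5 - 6.96*m^4 + 2.69*m^3 - 1.16*m^2 - 3.56*m - 2.77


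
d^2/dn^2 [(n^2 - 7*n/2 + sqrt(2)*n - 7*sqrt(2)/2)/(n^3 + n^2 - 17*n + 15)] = (-((3*n + 1)*(2*n^2 - 7*n + 2*sqrt(2)*n - 7*sqrt(2)) + (4*n - 7 + 2*sqrt(2))*(3*n^2 + 2*n - 17))*(n^3 + n^2 - 17*n + 15) + (3*n^2 + 2*n - 17)^2*(2*n^2 - 7*n + 2*sqrt(2)*n - 7*sqrt(2)) + 2*(n^3 + n^2 - 17*n + 15)^2)/(n^3 + n^2 - 17*n + 15)^3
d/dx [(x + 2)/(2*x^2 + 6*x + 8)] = (x^2 + 3*x - (x + 2)*(2*x + 3) + 4)/(2*(x^2 + 3*x + 4)^2)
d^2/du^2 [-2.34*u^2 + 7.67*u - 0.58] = -4.68000000000000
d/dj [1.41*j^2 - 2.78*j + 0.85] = 2.82*j - 2.78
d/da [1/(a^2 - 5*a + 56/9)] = 81*(5 - 2*a)/(9*a^2 - 45*a + 56)^2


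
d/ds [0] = 0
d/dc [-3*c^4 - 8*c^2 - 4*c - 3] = -12*c^3 - 16*c - 4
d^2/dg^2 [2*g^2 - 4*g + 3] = 4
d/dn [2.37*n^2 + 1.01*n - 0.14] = 4.74*n + 1.01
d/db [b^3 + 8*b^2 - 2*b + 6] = 3*b^2 + 16*b - 2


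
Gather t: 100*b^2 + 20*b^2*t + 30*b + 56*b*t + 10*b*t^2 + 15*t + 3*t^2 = 100*b^2 + 30*b + t^2*(10*b + 3) + t*(20*b^2 + 56*b + 15)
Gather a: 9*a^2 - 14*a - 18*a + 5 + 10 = 9*a^2 - 32*a + 15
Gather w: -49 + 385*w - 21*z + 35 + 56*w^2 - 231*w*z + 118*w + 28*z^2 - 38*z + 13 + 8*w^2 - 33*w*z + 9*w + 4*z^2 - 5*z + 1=64*w^2 + w*(512 - 264*z) + 32*z^2 - 64*z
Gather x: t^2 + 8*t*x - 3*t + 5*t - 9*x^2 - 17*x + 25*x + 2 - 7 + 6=t^2 + 2*t - 9*x^2 + x*(8*t + 8) + 1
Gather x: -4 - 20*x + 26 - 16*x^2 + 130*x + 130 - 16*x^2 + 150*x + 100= -32*x^2 + 260*x + 252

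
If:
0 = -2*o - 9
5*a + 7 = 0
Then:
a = -7/5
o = -9/2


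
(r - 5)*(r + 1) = r^2 - 4*r - 5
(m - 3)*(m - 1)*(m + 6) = m^3 + 2*m^2 - 21*m + 18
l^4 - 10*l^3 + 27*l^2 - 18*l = l*(l - 6)*(l - 3)*(l - 1)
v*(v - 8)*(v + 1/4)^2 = v^4 - 15*v^3/2 - 63*v^2/16 - v/2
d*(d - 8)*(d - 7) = d^3 - 15*d^2 + 56*d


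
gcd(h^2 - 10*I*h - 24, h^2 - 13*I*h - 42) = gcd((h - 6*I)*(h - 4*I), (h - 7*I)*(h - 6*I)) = h - 6*I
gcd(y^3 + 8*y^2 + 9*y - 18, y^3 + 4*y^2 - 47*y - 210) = y + 6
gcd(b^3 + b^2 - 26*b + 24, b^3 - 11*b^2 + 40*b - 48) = b - 4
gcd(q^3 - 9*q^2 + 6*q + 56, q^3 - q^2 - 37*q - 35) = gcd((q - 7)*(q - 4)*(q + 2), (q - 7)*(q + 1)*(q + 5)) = q - 7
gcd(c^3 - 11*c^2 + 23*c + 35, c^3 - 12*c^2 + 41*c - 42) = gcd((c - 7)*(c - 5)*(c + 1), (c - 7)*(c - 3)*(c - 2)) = c - 7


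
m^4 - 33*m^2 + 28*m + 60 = (m - 5)*(m - 2)*(m + 1)*(m + 6)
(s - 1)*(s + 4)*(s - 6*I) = s^3 + 3*s^2 - 6*I*s^2 - 4*s - 18*I*s + 24*I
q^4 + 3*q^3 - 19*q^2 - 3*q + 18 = (q - 3)*(q - 1)*(q + 1)*(q + 6)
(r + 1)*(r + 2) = r^2 + 3*r + 2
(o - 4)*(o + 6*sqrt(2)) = o^2 - 4*o + 6*sqrt(2)*o - 24*sqrt(2)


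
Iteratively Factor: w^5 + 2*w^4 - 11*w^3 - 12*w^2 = (w)*(w^4 + 2*w^3 - 11*w^2 - 12*w) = w*(w - 3)*(w^3 + 5*w^2 + 4*w) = w*(w - 3)*(w + 4)*(w^2 + w) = w^2*(w - 3)*(w + 4)*(w + 1)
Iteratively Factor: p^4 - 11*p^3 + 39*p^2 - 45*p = (p - 3)*(p^3 - 8*p^2 + 15*p) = p*(p - 3)*(p^2 - 8*p + 15) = p*(p - 5)*(p - 3)*(p - 3)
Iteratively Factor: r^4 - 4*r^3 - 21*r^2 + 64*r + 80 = (r - 5)*(r^3 + r^2 - 16*r - 16) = (r - 5)*(r - 4)*(r^2 + 5*r + 4) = (r - 5)*(r - 4)*(r + 4)*(r + 1)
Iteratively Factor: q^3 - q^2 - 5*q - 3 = (q - 3)*(q^2 + 2*q + 1) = (q - 3)*(q + 1)*(q + 1)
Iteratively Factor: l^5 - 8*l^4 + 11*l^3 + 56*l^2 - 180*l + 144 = (l - 2)*(l^4 - 6*l^3 - l^2 + 54*l - 72) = (l - 4)*(l - 2)*(l^3 - 2*l^2 - 9*l + 18) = (l - 4)*(l - 2)*(l + 3)*(l^2 - 5*l + 6) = (l - 4)*(l - 3)*(l - 2)*(l + 3)*(l - 2)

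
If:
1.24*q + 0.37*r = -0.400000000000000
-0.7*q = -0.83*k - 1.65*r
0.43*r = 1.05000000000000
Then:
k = -5.74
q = -1.05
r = 2.44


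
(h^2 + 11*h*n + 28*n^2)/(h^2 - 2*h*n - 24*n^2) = (h + 7*n)/(h - 6*n)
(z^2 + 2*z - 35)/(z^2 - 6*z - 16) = (-z^2 - 2*z + 35)/(-z^2 + 6*z + 16)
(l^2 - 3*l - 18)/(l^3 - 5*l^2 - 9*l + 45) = (l - 6)/(l^2 - 8*l + 15)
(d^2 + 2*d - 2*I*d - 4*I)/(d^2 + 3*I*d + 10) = (d + 2)/(d + 5*I)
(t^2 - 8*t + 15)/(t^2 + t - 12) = (t - 5)/(t + 4)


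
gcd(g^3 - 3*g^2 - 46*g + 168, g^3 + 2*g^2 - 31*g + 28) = g^2 + 3*g - 28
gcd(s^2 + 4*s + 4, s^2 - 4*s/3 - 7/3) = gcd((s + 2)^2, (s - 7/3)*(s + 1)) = 1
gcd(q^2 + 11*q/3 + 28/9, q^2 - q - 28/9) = q + 4/3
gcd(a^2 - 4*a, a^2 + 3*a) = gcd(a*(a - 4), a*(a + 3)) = a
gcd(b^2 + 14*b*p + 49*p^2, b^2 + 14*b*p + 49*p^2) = b^2 + 14*b*p + 49*p^2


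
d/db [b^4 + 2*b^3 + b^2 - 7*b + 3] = 4*b^3 + 6*b^2 + 2*b - 7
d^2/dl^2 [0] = 0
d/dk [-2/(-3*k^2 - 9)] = -4*k/(3*(k^2 + 3)^2)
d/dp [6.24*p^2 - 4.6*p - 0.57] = 12.48*p - 4.6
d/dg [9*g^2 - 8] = 18*g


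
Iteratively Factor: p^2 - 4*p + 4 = (p - 2)*(p - 2)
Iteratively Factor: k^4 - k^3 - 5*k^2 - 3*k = (k - 3)*(k^3 + 2*k^2 + k) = k*(k - 3)*(k^2 + 2*k + 1) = k*(k - 3)*(k + 1)*(k + 1)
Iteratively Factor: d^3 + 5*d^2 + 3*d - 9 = (d - 1)*(d^2 + 6*d + 9) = (d - 1)*(d + 3)*(d + 3)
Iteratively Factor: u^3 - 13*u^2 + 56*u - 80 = (u - 4)*(u^2 - 9*u + 20) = (u - 5)*(u - 4)*(u - 4)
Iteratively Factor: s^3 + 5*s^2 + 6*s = (s + 2)*(s^2 + 3*s) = s*(s + 2)*(s + 3)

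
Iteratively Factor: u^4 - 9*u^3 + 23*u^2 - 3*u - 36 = (u - 3)*(u^3 - 6*u^2 + 5*u + 12) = (u - 3)*(u + 1)*(u^2 - 7*u + 12) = (u - 4)*(u - 3)*(u + 1)*(u - 3)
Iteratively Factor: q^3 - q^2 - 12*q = (q + 3)*(q^2 - 4*q) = q*(q + 3)*(q - 4)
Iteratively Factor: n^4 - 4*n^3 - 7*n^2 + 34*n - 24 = (n - 2)*(n^3 - 2*n^2 - 11*n + 12) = (n - 2)*(n - 1)*(n^2 - n - 12) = (n - 2)*(n - 1)*(n + 3)*(n - 4)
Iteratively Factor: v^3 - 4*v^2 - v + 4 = (v + 1)*(v^2 - 5*v + 4) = (v - 1)*(v + 1)*(v - 4)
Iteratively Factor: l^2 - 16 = (l - 4)*(l + 4)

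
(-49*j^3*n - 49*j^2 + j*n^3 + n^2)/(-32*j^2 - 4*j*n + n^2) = (49*j^3*n + 49*j^2 - j*n^3 - n^2)/(32*j^2 + 4*j*n - n^2)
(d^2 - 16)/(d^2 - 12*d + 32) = (d + 4)/(d - 8)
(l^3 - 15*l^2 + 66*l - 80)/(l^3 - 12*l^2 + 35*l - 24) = (l^2 - 7*l + 10)/(l^2 - 4*l + 3)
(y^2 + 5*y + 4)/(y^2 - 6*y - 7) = (y + 4)/(y - 7)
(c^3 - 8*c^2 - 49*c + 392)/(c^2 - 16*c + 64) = (c^2 - 49)/(c - 8)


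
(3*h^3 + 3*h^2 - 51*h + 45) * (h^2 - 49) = 3*h^5 + 3*h^4 - 198*h^3 - 102*h^2 + 2499*h - 2205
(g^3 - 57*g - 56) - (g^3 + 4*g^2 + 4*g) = -4*g^2 - 61*g - 56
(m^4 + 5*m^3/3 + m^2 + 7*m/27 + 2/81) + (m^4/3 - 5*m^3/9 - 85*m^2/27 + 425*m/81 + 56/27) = 4*m^4/3 + 10*m^3/9 - 58*m^2/27 + 446*m/81 + 170/81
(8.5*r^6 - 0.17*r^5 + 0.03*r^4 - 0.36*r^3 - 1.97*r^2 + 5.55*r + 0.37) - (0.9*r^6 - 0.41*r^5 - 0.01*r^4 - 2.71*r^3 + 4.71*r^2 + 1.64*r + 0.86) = 7.6*r^6 + 0.24*r^5 + 0.04*r^4 + 2.35*r^3 - 6.68*r^2 + 3.91*r - 0.49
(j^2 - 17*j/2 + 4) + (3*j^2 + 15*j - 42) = 4*j^2 + 13*j/2 - 38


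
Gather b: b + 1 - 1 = b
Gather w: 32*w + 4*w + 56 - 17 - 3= 36*w + 36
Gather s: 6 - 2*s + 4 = 10 - 2*s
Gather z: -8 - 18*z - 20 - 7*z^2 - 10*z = -7*z^2 - 28*z - 28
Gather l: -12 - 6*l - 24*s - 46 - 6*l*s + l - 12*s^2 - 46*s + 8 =l*(-6*s - 5) - 12*s^2 - 70*s - 50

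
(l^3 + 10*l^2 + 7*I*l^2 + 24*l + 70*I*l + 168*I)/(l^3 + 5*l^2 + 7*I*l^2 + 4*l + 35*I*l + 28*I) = (l + 6)/(l + 1)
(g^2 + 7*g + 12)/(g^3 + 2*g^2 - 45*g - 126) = (g + 4)/(g^2 - g - 42)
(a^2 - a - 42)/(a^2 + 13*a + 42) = (a - 7)/(a + 7)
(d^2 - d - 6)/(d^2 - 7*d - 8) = (-d^2 + d + 6)/(-d^2 + 7*d + 8)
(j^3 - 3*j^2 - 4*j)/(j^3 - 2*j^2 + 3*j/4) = 4*(j^2 - 3*j - 4)/(4*j^2 - 8*j + 3)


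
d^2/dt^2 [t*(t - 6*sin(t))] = 6*t*sin(t) - 12*cos(t) + 2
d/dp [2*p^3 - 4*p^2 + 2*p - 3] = 6*p^2 - 8*p + 2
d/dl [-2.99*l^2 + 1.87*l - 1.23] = 1.87 - 5.98*l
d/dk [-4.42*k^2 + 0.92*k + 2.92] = 0.92 - 8.84*k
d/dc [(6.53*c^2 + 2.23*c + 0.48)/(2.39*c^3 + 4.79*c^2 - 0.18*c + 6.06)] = (-15.6067*c^4 - 10.6594*c^3 - 15.2987*c^2 + 74.5452*c + 13.6002)/(5.7121*c^6 + 22.8962*c^5 + 22.0837*c^4 + 27.2424*c^3 + 58.0872*c^2 - 2.1816*c + 36.7236)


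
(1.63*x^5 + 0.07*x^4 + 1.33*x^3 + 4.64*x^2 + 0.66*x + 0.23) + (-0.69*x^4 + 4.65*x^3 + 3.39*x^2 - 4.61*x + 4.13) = 1.63*x^5 - 0.62*x^4 + 5.98*x^3 + 8.03*x^2 - 3.95*x + 4.36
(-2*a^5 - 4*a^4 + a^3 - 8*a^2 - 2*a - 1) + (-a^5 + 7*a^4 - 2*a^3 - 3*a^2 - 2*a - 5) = -3*a^5 + 3*a^4 - a^3 - 11*a^2 - 4*a - 6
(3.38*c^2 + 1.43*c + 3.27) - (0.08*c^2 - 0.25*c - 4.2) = 3.3*c^2 + 1.68*c + 7.47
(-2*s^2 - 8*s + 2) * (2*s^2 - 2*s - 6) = -4*s^4 - 12*s^3 + 32*s^2 + 44*s - 12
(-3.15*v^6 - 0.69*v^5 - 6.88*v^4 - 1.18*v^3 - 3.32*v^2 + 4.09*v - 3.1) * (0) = 0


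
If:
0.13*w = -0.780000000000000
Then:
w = -6.00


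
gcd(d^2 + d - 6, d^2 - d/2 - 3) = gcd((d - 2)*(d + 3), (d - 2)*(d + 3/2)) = d - 2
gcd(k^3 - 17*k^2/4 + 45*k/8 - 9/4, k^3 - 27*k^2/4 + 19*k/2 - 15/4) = k - 3/4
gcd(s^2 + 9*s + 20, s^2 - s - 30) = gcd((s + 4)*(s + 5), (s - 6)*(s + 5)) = s + 5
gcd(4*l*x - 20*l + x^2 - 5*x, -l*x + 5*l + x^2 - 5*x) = x - 5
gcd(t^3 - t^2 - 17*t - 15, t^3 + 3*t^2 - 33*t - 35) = t^2 - 4*t - 5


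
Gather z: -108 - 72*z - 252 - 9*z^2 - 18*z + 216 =-9*z^2 - 90*z - 144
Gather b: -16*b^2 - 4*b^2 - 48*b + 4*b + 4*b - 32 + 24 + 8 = -20*b^2 - 40*b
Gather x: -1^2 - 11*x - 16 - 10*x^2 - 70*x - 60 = -10*x^2 - 81*x - 77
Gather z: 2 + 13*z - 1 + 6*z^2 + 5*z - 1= 6*z^2 + 18*z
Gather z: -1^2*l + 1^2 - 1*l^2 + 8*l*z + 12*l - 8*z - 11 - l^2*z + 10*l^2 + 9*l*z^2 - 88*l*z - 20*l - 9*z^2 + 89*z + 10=9*l^2 - 9*l + z^2*(9*l - 9) + z*(-l^2 - 80*l + 81)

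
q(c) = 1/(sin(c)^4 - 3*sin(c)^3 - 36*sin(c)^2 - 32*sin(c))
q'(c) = (-4*sin(c)^3*cos(c) + 9*sin(c)^2*cos(c) + 72*sin(c)*cos(c) + 32*cos(c))/(sin(c)^4 - 3*sin(c)^3 - 36*sin(c)^2 - 32*sin(c))^2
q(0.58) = -0.03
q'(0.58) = 0.07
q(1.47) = -0.01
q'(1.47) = 0.00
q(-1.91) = 0.68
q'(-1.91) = 3.78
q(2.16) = -0.02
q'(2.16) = -0.02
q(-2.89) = 0.17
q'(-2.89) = -0.43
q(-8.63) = 0.17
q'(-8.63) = 0.27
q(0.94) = -0.02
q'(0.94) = 0.02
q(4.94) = 1.47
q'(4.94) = -12.56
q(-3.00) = 0.26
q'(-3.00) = -1.50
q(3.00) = -0.19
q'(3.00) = -1.53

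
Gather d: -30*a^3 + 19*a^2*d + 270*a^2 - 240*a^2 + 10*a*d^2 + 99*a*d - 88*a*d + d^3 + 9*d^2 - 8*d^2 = -30*a^3 + 30*a^2 + d^3 + d^2*(10*a + 1) + d*(19*a^2 + 11*a)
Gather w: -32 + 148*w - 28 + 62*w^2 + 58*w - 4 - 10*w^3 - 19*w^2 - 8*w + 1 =-10*w^3 + 43*w^2 + 198*w - 63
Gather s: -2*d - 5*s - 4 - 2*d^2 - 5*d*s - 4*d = -2*d^2 - 6*d + s*(-5*d - 5) - 4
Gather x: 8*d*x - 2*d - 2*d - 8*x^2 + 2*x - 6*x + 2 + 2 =-4*d - 8*x^2 + x*(8*d - 4) + 4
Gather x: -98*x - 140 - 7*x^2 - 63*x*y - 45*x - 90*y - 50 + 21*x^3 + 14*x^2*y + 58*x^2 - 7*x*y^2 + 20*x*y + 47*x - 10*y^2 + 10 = 21*x^3 + x^2*(14*y + 51) + x*(-7*y^2 - 43*y - 96) - 10*y^2 - 90*y - 180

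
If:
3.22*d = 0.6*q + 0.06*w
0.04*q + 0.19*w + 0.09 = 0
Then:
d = -0.866459627329193*w - 0.419254658385093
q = -4.75*w - 2.25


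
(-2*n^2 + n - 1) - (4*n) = -2*n^2 - 3*n - 1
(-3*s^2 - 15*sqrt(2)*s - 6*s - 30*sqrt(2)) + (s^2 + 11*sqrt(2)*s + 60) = -2*s^2 - 6*s - 4*sqrt(2)*s - 30*sqrt(2) + 60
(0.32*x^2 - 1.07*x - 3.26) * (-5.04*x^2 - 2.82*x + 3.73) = -1.6128*x^4 + 4.4904*x^3 + 20.6414*x^2 + 5.2021*x - 12.1598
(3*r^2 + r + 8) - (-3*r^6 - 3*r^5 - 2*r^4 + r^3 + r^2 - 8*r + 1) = 3*r^6 + 3*r^5 + 2*r^4 - r^3 + 2*r^2 + 9*r + 7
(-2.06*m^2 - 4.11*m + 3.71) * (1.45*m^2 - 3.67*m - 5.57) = -2.987*m^4 + 1.6007*m^3 + 31.9374*m^2 + 9.277*m - 20.6647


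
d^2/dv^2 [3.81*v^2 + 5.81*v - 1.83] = 7.62000000000000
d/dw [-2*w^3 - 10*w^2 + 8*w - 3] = -6*w^2 - 20*w + 8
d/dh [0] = 0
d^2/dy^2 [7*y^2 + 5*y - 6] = 14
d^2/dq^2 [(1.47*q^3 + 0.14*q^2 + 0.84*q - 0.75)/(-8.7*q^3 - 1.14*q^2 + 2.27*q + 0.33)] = (2.27373675443232e-13*q^7 + 7.96572000000003*q^6 - 555.66378*q^5 + 563.98968*q^4 + 61.0470539999999*q^3 - 118.88505*q^2 - 1.582146*q + 9.521646)/(658.503*q^9 + 258.8598*q^8 - 481.52934*q^7 - 208.534716*q^6 + 106.002774*q^5 + 55.439334*q^4 - 3.730949*q^3 - 4.728933*q^2 - 0.741609*q - 0.035937)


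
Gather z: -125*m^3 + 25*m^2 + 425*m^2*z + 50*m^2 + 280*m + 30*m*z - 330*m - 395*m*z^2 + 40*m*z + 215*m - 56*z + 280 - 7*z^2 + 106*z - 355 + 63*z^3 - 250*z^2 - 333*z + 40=-125*m^3 + 75*m^2 + 165*m + 63*z^3 + z^2*(-395*m - 257) + z*(425*m^2 + 70*m - 283) - 35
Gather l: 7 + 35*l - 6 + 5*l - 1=40*l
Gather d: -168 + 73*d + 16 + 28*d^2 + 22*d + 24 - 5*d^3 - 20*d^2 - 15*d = -5*d^3 + 8*d^2 + 80*d - 128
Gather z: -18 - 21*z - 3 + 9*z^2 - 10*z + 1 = 9*z^2 - 31*z - 20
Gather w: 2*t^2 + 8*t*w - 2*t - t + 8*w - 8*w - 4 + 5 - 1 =2*t^2 + 8*t*w - 3*t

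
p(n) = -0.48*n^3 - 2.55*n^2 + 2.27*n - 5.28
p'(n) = -1.44*n^2 - 5.1*n + 2.27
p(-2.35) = -18.47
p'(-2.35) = 6.30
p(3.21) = -40.15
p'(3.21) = -28.94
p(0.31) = -4.84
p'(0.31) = 0.55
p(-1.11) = -10.29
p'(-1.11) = 6.16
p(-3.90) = -24.45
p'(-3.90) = 0.26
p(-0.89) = -8.98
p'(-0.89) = 5.67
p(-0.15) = -5.68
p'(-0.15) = 3.00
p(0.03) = -5.21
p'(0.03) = 2.12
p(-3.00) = -22.08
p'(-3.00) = 4.61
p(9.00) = -541.32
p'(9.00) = -160.27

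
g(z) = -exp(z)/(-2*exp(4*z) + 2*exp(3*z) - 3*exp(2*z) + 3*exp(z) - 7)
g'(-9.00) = 0.00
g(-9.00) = 0.00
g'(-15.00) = 0.00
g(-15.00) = 0.00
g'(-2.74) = 0.01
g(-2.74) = 0.01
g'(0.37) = -0.14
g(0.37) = 0.12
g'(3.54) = -0.00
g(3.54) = 0.00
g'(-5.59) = 0.00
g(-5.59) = 0.00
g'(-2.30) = 0.02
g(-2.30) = 0.01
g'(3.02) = -0.00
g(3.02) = 0.00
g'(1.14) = -0.06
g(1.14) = 0.02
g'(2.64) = -0.00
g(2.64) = 0.00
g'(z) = -(8*exp(4*z) - 6*exp(3*z) + 6*exp(2*z) - 3*exp(z))*exp(z)/(-2*exp(4*z) + 2*exp(3*z) - 3*exp(2*z) + 3*exp(z) - 7)^2 - exp(z)/(-2*exp(4*z) + 2*exp(3*z) - 3*exp(2*z) + 3*exp(z) - 7)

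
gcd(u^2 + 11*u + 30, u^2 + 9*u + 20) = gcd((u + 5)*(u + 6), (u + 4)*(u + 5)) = u + 5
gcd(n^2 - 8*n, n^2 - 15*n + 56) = n - 8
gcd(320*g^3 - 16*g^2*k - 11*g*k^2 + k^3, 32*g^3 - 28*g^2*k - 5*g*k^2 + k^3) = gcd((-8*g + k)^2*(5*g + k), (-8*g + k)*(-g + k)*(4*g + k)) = 8*g - k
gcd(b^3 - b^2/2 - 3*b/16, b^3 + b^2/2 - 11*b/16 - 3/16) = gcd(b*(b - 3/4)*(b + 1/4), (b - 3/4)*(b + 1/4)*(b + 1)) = b^2 - b/2 - 3/16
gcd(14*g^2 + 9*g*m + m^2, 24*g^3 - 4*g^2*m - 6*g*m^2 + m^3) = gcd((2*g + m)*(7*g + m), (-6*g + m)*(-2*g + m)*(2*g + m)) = 2*g + m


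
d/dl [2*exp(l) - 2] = 2*exp(l)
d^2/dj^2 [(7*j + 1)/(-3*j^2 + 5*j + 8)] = 2*((6*j - 5)^2*(7*j + 1) + (63*j - 32)*(-3*j^2 + 5*j + 8))/(-3*j^2 + 5*j + 8)^3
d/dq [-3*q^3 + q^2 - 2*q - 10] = -9*q^2 + 2*q - 2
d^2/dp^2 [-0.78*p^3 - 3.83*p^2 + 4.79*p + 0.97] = -4.68*p - 7.66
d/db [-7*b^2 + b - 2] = 1 - 14*b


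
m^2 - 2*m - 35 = (m - 7)*(m + 5)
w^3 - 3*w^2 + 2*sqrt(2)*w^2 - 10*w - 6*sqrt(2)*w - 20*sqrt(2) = (w - 5)*(w + 2)*(w + 2*sqrt(2))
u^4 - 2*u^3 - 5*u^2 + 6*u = u*(u - 3)*(u - 1)*(u + 2)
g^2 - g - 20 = (g - 5)*(g + 4)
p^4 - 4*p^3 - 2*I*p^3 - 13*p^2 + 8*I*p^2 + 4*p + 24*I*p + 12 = (p - 6)*(p + 2)*(p - I)^2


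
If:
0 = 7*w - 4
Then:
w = 4/7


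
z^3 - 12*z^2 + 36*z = z*(z - 6)^2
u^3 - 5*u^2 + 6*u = u*(u - 3)*(u - 2)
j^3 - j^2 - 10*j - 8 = (j - 4)*(j + 1)*(j + 2)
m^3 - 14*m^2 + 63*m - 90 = (m - 6)*(m - 5)*(m - 3)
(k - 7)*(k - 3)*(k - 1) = k^3 - 11*k^2 + 31*k - 21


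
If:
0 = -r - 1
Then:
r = -1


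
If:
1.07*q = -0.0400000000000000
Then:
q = -0.04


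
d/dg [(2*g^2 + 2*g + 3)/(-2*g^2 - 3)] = 2*(2*g^2 - 3)/(4*g^4 + 12*g^2 + 9)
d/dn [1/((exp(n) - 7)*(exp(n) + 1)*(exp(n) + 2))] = -((exp(n) - 7)*(exp(n) + 1) + (exp(n) - 7)*(exp(n) + 2) + (exp(n) + 1)*(exp(n) + 2))/(4*(exp(n) - 7)^2*(exp(n) + 2)^2*cosh(n/2)^2)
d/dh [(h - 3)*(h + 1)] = 2*h - 2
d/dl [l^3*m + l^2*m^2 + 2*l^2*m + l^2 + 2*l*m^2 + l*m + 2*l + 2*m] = 3*l^2*m + 2*l*m^2 + 4*l*m + 2*l + 2*m^2 + m + 2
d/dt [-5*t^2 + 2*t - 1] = 2 - 10*t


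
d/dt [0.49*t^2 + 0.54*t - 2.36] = 0.98*t + 0.54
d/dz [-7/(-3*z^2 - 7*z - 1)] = 7*(-6*z - 7)/(3*z^2 + 7*z + 1)^2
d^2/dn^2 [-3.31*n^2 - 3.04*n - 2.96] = -6.62000000000000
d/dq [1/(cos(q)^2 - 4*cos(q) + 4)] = 2*sin(q)/(cos(q) - 2)^3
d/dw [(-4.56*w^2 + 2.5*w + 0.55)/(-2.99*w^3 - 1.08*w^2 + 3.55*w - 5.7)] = (-13.6344*w^4 + 14.95*w^3 - 8.5545*w^2 + 53.172*w - 16.2025)/(8.9401*w^6 + 6.4584*w^5 - 20.0626*w^4 + 26.418*w^3 + 24.9145*w^2 - 40.47*w + 32.49)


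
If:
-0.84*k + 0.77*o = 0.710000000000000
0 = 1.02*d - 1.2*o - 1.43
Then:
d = 1.17647058823529*o + 1.40196078431373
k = 0.916666666666667*o - 0.845238095238095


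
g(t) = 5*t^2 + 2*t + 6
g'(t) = 10*t + 2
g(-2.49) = 32.02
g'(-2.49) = -22.90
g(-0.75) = 7.31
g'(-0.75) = -5.50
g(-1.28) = 11.63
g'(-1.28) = -10.80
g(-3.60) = 63.60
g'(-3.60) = -34.00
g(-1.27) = 11.52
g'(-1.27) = -10.70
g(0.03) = 6.06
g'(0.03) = 2.30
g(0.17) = 6.48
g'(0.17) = 3.70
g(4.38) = 110.68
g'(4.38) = 45.80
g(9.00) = 429.00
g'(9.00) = 92.00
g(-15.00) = 1101.00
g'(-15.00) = -148.00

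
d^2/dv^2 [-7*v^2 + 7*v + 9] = -14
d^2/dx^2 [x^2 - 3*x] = 2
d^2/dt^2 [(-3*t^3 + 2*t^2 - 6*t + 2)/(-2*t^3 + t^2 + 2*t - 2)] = 4*(-t^6 + 54*t^5 - 90*t^4 + 70*t^3 - 87*t^2 + 42*t + 2)/(8*t^9 - 12*t^8 - 18*t^7 + 47*t^6 - 6*t^5 - 54*t^4 + 40*t^3 + 12*t^2 - 24*t + 8)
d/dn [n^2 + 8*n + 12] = 2*n + 8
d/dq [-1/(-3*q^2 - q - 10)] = (-6*q - 1)/(3*q^2 + q + 10)^2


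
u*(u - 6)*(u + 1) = u^3 - 5*u^2 - 6*u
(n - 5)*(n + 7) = n^2 + 2*n - 35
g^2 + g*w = g*(g + w)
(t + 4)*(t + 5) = t^2 + 9*t + 20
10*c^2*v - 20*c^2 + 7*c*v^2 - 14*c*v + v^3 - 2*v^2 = (2*c + v)*(5*c + v)*(v - 2)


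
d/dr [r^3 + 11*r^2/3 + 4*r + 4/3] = 3*r^2 + 22*r/3 + 4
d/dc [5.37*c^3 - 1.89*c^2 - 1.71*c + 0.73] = 16.11*c^2 - 3.78*c - 1.71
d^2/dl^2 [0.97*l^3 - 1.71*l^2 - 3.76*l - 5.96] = 5.82*l - 3.42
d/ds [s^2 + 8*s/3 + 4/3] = 2*s + 8/3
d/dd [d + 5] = 1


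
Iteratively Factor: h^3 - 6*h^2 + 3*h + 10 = (h - 5)*(h^2 - h - 2) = (h - 5)*(h - 2)*(h + 1)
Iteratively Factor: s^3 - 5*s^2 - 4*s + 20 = (s + 2)*(s^2 - 7*s + 10) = (s - 2)*(s + 2)*(s - 5)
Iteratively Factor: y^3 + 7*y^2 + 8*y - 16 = (y - 1)*(y^2 + 8*y + 16) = (y - 1)*(y + 4)*(y + 4)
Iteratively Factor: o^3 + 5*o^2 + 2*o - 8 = (o + 2)*(o^2 + 3*o - 4) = (o + 2)*(o + 4)*(o - 1)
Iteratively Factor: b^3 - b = (b + 1)*(b^2 - b) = b*(b + 1)*(b - 1)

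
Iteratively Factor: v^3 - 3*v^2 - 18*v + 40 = (v + 4)*(v^2 - 7*v + 10) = (v - 2)*(v + 4)*(v - 5)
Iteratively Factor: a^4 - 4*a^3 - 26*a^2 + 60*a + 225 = (a + 3)*(a^3 - 7*a^2 - 5*a + 75) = (a + 3)^2*(a^2 - 10*a + 25) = (a - 5)*(a + 3)^2*(a - 5)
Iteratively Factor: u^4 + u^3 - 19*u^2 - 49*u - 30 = (u + 2)*(u^3 - u^2 - 17*u - 15) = (u - 5)*(u + 2)*(u^2 + 4*u + 3) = (u - 5)*(u + 2)*(u + 3)*(u + 1)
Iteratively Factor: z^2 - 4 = (z + 2)*(z - 2)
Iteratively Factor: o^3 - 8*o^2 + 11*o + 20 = (o + 1)*(o^2 - 9*o + 20) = (o - 4)*(o + 1)*(o - 5)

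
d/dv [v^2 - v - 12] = 2*v - 1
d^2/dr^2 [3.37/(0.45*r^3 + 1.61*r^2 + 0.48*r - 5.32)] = (-(9.099*r + 10.8514)*(0.45*r^3 + 1.61*r^2 + 0.48*r - 5.32) + 3.37*(1.35*r^2 + 3.22*r + 0.48)*(2.7*r^2 + 6.44*r + 0.96))/(0.45*r^3 + 1.61*r^2 + 0.48*r - 5.32)^3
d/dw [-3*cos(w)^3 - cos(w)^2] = (9*cos(w) + 2)*sin(w)*cos(w)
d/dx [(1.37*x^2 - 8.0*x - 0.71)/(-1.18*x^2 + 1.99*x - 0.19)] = (-6.7137*x^2 - 2.1962*x + 2.9329)/(1.3924*x^4 - 4.6964*x^3 + 4.4085*x^2 - 0.7562*x + 0.0361)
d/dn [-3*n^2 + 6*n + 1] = 6 - 6*n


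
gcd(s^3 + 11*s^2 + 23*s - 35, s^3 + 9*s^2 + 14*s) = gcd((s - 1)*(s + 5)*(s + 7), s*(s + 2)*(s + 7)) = s + 7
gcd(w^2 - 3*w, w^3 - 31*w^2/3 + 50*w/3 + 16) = w - 3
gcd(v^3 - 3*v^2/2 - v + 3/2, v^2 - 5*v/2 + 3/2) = v^2 - 5*v/2 + 3/2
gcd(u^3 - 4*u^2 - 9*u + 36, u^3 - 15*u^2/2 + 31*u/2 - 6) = u^2 - 7*u + 12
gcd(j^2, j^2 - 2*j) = j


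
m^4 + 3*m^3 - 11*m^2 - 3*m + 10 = (m - 2)*(m - 1)*(m + 1)*(m + 5)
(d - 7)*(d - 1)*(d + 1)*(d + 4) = d^4 - 3*d^3 - 29*d^2 + 3*d + 28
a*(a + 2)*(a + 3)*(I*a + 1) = I*a^4 + a^3 + 5*I*a^3 + 5*a^2 + 6*I*a^2 + 6*a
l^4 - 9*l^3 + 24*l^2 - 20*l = l*(l - 5)*(l - 2)^2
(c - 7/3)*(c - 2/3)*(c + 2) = c^3 - c^2 - 40*c/9 + 28/9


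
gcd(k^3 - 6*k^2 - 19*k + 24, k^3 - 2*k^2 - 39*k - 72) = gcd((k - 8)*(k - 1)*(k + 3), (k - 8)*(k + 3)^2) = k^2 - 5*k - 24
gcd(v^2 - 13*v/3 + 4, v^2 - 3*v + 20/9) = v - 4/3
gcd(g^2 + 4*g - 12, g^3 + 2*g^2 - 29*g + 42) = g - 2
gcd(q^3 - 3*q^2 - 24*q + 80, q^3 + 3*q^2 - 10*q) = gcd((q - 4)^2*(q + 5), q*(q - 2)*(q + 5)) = q + 5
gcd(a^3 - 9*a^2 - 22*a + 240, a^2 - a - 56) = a - 8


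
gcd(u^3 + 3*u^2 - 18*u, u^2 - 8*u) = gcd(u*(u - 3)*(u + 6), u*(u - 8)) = u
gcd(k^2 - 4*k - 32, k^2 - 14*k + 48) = k - 8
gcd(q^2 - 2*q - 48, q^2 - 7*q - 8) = q - 8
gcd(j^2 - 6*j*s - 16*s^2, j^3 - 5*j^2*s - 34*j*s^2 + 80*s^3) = -j + 8*s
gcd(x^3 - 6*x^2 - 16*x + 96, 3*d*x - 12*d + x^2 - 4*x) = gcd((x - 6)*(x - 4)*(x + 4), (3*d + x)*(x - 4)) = x - 4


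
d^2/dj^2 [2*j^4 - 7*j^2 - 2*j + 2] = 24*j^2 - 14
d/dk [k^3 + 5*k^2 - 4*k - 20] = 3*k^2 + 10*k - 4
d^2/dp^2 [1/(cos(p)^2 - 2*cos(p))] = (-2*(1 - cos(2*p))^2 - 15*cos(p) - 6*cos(2*p) + 3*cos(3*p) + 18)/(2*(cos(p) - 2)^3*cos(p)^3)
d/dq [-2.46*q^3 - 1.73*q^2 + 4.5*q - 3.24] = -7.38*q^2 - 3.46*q + 4.5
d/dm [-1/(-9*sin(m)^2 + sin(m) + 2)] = (1 - 18*sin(m))*cos(m)/(-9*sin(m)^2 + sin(m) + 2)^2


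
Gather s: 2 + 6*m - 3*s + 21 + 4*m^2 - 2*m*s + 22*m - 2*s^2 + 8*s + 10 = 4*m^2 + 28*m - 2*s^2 + s*(5 - 2*m) + 33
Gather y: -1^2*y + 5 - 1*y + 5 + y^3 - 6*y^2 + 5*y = y^3 - 6*y^2 + 3*y + 10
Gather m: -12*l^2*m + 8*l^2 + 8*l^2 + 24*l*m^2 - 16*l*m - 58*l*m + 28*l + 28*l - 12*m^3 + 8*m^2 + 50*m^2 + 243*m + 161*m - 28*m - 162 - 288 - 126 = 16*l^2 + 56*l - 12*m^3 + m^2*(24*l + 58) + m*(-12*l^2 - 74*l + 376) - 576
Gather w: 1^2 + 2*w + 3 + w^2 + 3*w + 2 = w^2 + 5*w + 6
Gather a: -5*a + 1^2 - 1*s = -5*a - s + 1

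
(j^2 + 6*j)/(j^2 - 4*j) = (j + 6)/(j - 4)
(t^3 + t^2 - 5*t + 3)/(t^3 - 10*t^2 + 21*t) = (t^3 + t^2 - 5*t + 3)/(t*(t^2 - 10*t + 21))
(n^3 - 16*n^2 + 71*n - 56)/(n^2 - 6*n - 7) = (n^2 - 9*n + 8)/(n + 1)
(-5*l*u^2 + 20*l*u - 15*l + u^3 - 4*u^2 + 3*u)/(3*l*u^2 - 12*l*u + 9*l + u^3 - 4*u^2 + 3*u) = (-5*l + u)/(3*l + u)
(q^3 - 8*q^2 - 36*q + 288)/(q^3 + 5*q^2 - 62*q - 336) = (q - 6)/(q + 7)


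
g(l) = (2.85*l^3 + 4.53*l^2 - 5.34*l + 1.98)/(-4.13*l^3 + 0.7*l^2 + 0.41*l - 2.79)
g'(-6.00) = 0.04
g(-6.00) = -0.46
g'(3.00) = 0.05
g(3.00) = -0.97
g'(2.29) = 0.02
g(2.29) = -1.00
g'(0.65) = -0.82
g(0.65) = -0.36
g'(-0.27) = 3.01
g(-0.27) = -1.34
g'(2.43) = 0.03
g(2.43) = -1.00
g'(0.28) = 0.81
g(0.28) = -0.33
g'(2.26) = 0.02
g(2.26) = -1.00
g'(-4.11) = 0.10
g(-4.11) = -0.33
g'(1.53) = -0.21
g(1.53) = -0.95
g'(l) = (8.55*l^2 + 9.06*l - 5.34)/(-4.13*l^3 + 0.7*l^2 + 0.41*l - 2.79) + (12.39*l^2 - 1.4*l - 0.41)*(2.85*l^3 + 4.53*l^2 - 5.34*l + 1.98)/(-4.13*l^3 + 0.7*l^2 + 0.41*l - 2.79)^2 = (20.7039*l^4 - 41.7714*l^3 + 6.273*l^2 - 28.0494*l + 14.0868)/(17.0569*l^6 - 5.782*l^5 - 2.8966*l^4 + 23.6194*l^3 - 3.7379*l^2 - 2.2878*l + 7.7841)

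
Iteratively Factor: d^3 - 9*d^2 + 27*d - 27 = (d - 3)*(d^2 - 6*d + 9) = (d - 3)^2*(d - 3)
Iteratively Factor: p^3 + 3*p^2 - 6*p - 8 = (p + 1)*(p^2 + 2*p - 8) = (p - 2)*(p + 1)*(p + 4)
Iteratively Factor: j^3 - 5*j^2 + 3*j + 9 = (j - 3)*(j^2 - 2*j - 3) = (j - 3)*(j + 1)*(j - 3)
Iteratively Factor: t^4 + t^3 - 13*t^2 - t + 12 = (t + 4)*(t^3 - 3*t^2 - t + 3) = (t - 3)*(t + 4)*(t^2 - 1) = (t - 3)*(t + 1)*(t + 4)*(t - 1)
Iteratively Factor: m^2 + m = (m + 1)*(m)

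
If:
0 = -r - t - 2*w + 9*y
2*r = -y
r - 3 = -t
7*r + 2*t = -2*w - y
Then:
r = 1/5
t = 14/5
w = -33/10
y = -2/5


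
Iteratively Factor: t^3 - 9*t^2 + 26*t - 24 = (t - 4)*(t^2 - 5*t + 6) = (t - 4)*(t - 3)*(t - 2)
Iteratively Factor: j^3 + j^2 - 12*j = (j)*(j^2 + j - 12) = j*(j + 4)*(j - 3)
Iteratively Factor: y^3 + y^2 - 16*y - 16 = (y + 4)*(y^2 - 3*y - 4) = (y - 4)*(y + 4)*(y + 1)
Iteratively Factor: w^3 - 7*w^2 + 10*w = (w - 5)*(w^2 - 2*w) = (w - 5)*(w - 2)*(w)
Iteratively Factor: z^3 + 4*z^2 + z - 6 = (z - 1)*(z^2 + 5*z + 6) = (z - 1)*(z + 3)*(z + 2)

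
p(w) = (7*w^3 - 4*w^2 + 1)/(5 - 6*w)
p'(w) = (21*w^2 - 8*w)/(5 - 6*w) + 6*(7*w^3 - 4*w^2 + 1)/(5 - 6*w)^2 = (-84*w^3 + 129*w^2 - 40*w + 6)/(36*w^2 - 60*w + 25)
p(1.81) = -5.02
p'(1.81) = -4.13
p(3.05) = -12.21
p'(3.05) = -7.35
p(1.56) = -4.09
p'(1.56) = -3.23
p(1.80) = -4.98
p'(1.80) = -4.10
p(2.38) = -7.84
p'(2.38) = -5.70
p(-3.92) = -16.90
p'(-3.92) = 8.86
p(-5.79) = -37.54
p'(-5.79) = 13.21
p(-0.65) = -0.29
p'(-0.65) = 1.38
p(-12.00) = -164.56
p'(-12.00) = 27.70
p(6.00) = -44.16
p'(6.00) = -14.29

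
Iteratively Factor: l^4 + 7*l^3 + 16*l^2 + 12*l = (l + 2)*(l^3 + 5*l^2 + 6*l) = l*(l + 2)*(l^2 + 5*l + 6) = l*(l + 2)^2*(l + 3)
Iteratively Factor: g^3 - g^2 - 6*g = (g + 2)*(g^2 - 3*g) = (g - 3)*(g + 2)*(g)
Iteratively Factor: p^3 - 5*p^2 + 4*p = (p - 1)*(p^2 - 4*p) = (p - 4)*(p - 1)*(p)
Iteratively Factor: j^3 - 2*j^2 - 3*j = (j - 3)*(j^2 + j) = (j - 3)*(j + 1)*(j)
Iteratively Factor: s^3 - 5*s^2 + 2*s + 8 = (s + 1)*(s^2 - 6*s + 8) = (s - 4)*(s + 1)*(s - 2)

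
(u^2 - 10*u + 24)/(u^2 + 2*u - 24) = (u - 6)/(u + 6)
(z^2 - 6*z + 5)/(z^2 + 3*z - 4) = (z - 5)/(z + 4)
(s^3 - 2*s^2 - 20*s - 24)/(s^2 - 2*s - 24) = (s^2 + 4*s + 4)/(s + 4)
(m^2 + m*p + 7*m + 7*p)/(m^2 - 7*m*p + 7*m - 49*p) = (-m - p)/(-m + 7*p)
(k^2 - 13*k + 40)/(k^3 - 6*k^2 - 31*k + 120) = (k - 5)/(k^2 + 2*k - 15)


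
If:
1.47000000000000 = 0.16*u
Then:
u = 9.19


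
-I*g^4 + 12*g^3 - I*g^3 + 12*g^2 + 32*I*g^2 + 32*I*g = g*(g + 4*I)*(g + 8*I)*(-I*g - I)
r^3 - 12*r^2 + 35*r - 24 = (r - 8)*(r - 3)*(r - 1)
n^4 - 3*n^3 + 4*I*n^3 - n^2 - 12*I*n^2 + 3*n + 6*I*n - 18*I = (n - 3)*(n - I)*(n + 2*I)*(n + 3*I)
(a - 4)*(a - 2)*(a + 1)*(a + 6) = a^4 + a^3 - 28*a^2 + 20*a + 48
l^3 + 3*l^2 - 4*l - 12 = (l - 2)*(l + 2)*(l + 3)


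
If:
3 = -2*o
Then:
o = -3/2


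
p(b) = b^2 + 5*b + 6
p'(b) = 2*b + 5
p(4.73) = 52.02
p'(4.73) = 14.46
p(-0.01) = 5.95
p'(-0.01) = 4.98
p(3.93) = 41.09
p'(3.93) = 12.86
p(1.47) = 15.51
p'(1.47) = 7.94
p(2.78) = 27.63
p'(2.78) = 10.56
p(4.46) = 48.19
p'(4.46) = 13.92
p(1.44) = 15.27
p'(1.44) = 7.88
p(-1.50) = 0.75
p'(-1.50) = 2.00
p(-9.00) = 42.00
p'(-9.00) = -13.00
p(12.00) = 210.00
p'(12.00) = 29.00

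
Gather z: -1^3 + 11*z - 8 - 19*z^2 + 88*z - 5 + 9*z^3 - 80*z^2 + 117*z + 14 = 9*z^3 - 99*z^2 + 216*z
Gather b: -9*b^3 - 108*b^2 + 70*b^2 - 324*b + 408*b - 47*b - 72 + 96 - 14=-9*b^3 - 38*b^2 + 37*b + 10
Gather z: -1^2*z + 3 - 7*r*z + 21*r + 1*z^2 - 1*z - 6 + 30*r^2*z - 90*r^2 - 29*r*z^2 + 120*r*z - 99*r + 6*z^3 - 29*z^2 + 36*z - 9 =-90*r^2 - 78*r + 6*z^3 + z^2*(-29*r - 28) + z*(30*r^2 + 113*r + 34) - 12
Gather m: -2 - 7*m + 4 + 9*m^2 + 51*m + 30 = 9*m^2 + 44*m + 32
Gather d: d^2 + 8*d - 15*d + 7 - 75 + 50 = d^2 - 7*d - 18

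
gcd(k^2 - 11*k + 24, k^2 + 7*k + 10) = 1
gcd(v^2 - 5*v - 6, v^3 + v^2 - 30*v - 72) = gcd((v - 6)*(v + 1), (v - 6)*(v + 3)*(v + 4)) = v - 6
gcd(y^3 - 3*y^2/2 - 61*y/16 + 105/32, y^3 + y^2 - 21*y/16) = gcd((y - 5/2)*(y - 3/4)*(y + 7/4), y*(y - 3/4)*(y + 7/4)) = y^2 + y - 21/16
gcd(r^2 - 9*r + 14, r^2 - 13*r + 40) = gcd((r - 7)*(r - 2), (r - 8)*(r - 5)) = 1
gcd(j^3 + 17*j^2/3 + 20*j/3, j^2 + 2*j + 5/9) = j + 5/3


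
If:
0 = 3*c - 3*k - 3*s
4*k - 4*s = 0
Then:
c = 2*s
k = s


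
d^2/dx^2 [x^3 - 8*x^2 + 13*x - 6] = 6*x - 16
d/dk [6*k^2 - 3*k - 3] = 12*k - 3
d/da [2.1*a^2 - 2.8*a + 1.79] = 4.2*a - 2.8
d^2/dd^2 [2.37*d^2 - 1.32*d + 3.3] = 4.74000000000000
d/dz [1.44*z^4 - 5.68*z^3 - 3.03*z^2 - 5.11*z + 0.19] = 5.76*z^3 - 17.04*z^2 - 6.06*z - 5.11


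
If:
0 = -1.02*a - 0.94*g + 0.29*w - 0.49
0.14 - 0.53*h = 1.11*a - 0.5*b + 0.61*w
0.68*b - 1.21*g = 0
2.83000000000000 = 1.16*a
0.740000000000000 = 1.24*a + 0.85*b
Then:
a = 2.44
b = -2.69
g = -1.51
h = -13.57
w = 5.37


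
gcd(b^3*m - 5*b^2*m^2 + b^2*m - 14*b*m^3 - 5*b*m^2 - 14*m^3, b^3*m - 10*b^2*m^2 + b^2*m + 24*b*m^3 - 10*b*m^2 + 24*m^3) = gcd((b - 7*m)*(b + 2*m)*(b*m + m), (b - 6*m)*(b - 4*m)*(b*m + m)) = b*m + m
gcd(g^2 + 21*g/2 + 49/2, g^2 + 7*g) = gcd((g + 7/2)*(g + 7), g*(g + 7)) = g + 7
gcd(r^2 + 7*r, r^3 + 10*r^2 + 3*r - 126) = r + 7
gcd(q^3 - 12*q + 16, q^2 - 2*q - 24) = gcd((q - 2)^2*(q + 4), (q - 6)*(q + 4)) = q + 4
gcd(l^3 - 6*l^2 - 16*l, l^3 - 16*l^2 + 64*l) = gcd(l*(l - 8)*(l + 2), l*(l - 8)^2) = l^2 - 8*l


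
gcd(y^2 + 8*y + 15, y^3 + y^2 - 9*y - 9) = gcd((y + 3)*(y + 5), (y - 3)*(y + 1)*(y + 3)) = y + 3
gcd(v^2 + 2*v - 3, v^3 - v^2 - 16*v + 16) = v - 1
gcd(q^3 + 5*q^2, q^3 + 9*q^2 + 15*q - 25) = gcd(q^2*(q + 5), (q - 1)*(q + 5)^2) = q + 5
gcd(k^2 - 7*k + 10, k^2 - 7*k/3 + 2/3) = k - 2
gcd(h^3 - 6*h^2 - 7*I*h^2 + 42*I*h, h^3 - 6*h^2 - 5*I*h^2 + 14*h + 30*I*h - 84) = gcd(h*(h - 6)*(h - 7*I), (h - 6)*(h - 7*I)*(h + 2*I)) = h^2 + h*(-6 - 7*I) + 42*I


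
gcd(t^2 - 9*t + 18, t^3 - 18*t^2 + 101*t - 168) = t - 3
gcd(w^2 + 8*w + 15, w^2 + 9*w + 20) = w + 5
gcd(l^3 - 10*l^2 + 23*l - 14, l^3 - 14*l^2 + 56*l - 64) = l - 2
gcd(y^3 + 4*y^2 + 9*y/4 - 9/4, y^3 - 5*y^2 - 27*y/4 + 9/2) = y^2 + y - 3/4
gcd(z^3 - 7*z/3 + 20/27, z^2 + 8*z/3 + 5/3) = z + 5/3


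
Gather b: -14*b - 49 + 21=-14*b - 28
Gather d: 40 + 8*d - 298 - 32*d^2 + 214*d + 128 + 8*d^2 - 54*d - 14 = -24*d^2 + 168*d - 144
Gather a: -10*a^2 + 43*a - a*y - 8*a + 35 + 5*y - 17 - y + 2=-10*a^2 + a*(35 - y) + 4*y + 20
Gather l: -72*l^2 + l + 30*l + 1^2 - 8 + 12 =-72*l^2 + 31*l + 5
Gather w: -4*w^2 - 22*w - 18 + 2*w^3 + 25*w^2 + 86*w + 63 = 2*w^3 + 21*w^2 + 64*w + 45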